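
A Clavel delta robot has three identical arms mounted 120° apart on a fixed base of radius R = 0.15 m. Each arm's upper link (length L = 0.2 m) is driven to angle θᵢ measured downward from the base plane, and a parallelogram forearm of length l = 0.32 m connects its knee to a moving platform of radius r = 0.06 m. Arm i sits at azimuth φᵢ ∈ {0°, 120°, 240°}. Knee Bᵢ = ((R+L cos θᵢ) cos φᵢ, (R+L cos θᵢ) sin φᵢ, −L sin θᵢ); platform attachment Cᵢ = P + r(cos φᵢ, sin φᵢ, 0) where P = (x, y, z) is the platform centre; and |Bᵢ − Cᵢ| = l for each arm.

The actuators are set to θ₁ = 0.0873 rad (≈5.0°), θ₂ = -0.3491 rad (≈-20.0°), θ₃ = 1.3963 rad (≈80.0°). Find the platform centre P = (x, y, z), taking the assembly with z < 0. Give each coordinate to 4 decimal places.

(0.0710, 0.1812, -0.1656)

S1 = (0.2892·cos0.0°, 0.2892·sin0.0°, -0.0174) = (0.2892, 0.0000, -0.0174)
φ2=120.0°: virtual centre (-0.1390, 0.2407, 0.0684), radius l
φ3=240.0°: virtual centre (-0.0624, -0.1080, -0.1970), radius l
|S₂|²−|S₁|² = -0.0020;  |S₃|²−|S₁|² = -0.0296
[-0.8564 0.4814 0.1717]·P = -0.0020;  [-0.7032 -0.2160 -0.3590]·P = -0.0296
Cramer: x(z) = 0.0281-0.2593z;  y(z) = 0.0457-0.8180z
sphere 1 gives Az²+Bz+C=0 with A=1.7363, B=0.0955, C=-0.0318;  B²−4AC=0.2300;  roots -0.1656, 0.1106;  negative root z = -0.1656
x = 0.0710, y = 0.1812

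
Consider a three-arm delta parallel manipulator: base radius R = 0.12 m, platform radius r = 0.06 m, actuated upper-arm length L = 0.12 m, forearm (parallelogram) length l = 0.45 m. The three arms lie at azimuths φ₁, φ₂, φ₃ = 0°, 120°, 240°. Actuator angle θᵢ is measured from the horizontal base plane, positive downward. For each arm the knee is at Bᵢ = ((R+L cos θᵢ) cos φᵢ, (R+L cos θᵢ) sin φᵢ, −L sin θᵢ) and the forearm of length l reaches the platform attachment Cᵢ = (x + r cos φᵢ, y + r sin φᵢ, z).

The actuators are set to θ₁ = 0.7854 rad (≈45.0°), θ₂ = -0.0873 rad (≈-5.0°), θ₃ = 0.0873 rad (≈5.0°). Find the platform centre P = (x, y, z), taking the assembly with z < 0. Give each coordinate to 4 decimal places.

arm 1 at φ=0.0°: ρ1 = 0.1449;  O1 = (0.1449, 0.0000, -0.0849)
arm 2 at φ=120.0°: ρ2 = 0.1795;  O2 = (-0.0898, 0.1555, 0.0105)
arm 3 at φ=240.0°: ρ3 = 0.1795;  O3 = (-0.0898, -0.1555, -0.0105)
|O₂|²−|O₁|² = 0.0042;  |O₃|²−|O₁|² = 0.0042
linear system: -0.4692x+0.3110y = 0.0042−0.1906z; -0.4692x+-0.3110y = 0.0042−0.1488z
det = 0.2919;  x = -0.0089+0.3617z,  y = 0.0000+-0.0673z
sphere 1 gives Az²+Bz+C=0 with A=1.1353, B=0.0585, C=-0.1717;  B²−4AC=0.7830;  roots -0.4155, 0.3639;  negative root z = -0.4155
x = -0.1591, y = 0.0280

(-0.1591, 0.0280, -0.4155)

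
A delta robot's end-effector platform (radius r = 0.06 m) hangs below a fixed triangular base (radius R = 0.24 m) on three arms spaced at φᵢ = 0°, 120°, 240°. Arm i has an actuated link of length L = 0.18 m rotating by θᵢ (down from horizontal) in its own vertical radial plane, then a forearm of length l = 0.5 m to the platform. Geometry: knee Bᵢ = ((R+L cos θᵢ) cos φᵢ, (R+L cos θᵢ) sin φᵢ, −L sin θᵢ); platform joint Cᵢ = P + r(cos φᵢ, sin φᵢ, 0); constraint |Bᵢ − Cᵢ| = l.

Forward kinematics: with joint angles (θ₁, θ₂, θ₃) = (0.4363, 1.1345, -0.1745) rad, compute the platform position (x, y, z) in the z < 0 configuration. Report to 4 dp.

(0.0213, -0.1865, -0.4102)

arm 1 at φ=0.0°: ρ1 = 0.3431;  O1 = (0.3431, 0.0000, -0.0761)
arm 2 at φ=120.0°: ρ2 = 0.2561;  O2 = (-0.1280, 0.2218, -0.1631)
arm 3 at φ=240.0°: ρ3 = 0.3573;  O3 = (-0.1786, -0.3094, 0.0313)
|O₂|²−|O₁|² = -0.0313;  |O₃|²−|O₁|² = 0.0051
[-0.9423 0.4435 -0.1741]·P = -0.0313;  [-1.0435 -0.6188 0.2146]·P = 0.0051
det = 1.0460;  x = 0.0164+-0.0120z,  y = -0.0359+0.3671z
sphere 1 gives Az²+Bz+C=0 with A=1.1349, B=0.1337, C=-0.1362;  B²−4AC=0.6360;  roots -0.4102, 0.2925;  negative root z = -0.4102
x = 0.0213, y = -0.1865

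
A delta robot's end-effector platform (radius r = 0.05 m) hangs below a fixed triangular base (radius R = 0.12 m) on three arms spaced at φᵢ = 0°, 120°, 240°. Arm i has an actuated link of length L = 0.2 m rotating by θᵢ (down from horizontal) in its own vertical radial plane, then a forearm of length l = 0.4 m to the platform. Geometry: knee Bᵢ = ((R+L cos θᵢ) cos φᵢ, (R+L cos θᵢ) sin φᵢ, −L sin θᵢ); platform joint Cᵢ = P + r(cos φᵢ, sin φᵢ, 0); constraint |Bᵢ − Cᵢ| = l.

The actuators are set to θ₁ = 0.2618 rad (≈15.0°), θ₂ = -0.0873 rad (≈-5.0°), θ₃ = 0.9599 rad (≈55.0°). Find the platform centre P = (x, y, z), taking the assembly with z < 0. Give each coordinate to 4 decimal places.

φ1=0.0°: virtual centre (0.2632, 0.0000, -0.0518), radius l
arm 2 at φ=120.0°: e+L cos θ2 = 0.2692;  centre 2 = (-0.1346, 0.2332, 0.0174)
φ3=240.0°: virtual centre (-0.0924, -0.1600, -0.1638), radius l
subtract pairs → two planes through P
linear system: -0.7956x+0.4663y = 0.0008−0.1384z; -0.7111x+-0.3199y = -0.0110−-0.2241z
Cramer: x(z) = 0.0083-0.1028z;  y(z) = 0.0159-0.4721z
into |P−centre ₁|² = l²: 1.2335z² + 0.1409z + -0.0921 = 0;  Δ = 0.4742;  z = -0.3362 or 0.2220 → z<0 root = -0.3362
x = 0.0428, y = 0.1747

(0.0428, 0.1747, -0.3362)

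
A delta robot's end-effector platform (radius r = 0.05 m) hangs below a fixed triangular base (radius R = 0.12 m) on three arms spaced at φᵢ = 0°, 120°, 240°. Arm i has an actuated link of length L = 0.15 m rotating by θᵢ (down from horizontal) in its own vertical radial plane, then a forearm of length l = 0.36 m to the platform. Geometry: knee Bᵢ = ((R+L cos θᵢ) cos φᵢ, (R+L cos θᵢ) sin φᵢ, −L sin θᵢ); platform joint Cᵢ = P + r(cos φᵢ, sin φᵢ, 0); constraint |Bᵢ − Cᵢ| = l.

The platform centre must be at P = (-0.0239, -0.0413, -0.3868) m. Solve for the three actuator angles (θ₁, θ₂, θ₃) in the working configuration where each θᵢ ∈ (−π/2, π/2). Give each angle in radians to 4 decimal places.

φ1=0.0° → target in arm frame (-0.0239, -0.0413)
  e−x'=0.0939;  (l²−L²−(e−x')²−y'²−z²)/2L = -0.1768
  θ1 = atan2(B,A) + arccos(C/0.3980) = 0.6984
rotate P by −φ2: (-0.0238, 0.0413, -0.3868)
  A cos θ + B sin θ = C:  0.0938·cos θ + -0.3868·sin θ = -0.1768
  γ=atan2(-0.3868,0.0938)=-1.3328;  ψ=arccos(-0.4441)=2.0309;  θ2=γ+ψ≈0.6981
φ3=240.0° → target in arm frame (0.0477, 0.0000)
  A=0.0223, B=-0.3868, C=(l²−L²−A²−y'²−z²)/(2L)=-0.1434
  θ3 = atan2(B,A) + arccos(C/0.3874) = 0.4366

θ₁ = 0.6984, θ₂ = 0.6981, θ₃ = 0.4366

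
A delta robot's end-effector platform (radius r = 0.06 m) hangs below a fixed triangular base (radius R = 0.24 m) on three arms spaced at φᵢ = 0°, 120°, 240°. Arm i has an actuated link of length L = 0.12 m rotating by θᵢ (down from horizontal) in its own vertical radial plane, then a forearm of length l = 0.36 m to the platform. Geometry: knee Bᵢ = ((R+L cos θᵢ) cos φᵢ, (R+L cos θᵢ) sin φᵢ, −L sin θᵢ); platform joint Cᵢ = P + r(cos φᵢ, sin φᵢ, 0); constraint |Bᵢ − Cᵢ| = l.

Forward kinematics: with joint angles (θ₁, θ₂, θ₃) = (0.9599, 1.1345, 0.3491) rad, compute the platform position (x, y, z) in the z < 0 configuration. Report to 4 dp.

centre 1 = (0.2488·cos0.0°, 0.2488·sin0.0°, -0.0983) = (0.2488, 0.0000, -0.0983)
centre 2 = (0.2307·cos120.0°, 0.2307·sin120.0°, -0.1088) = (-0.1154, 0.1998, -0.1088)
arm 3 at φ=240.0°: e+L cos θ3 = 0.2928;  centre 3 = (-0.1464, -0.2535, -0.0410)
|centre ₂|²−|centre ₁|² = -0.0065;  |centre ₃|²−|centre ₁|² = 0.0158
linear system: -0.7284x+0.3996y = -0.0065−-0.0209z; -0.7904x+-0.5071y = 0.0158−0.1145z
det = 0.6852;  x = -0.0044+0.0513z,  y = -0.0243+0.1459z
sphere 1 gives Az²+Bz+C=0 with A=1.0239, B=0.1635, C=-0.0552;  B²−4AC=0.2529;  roots -0.3254, 0.1657;  negative root z = -0.3254
x = -0.0211, y = -0.0718

(-0.0211, -0.0718, -0.3254)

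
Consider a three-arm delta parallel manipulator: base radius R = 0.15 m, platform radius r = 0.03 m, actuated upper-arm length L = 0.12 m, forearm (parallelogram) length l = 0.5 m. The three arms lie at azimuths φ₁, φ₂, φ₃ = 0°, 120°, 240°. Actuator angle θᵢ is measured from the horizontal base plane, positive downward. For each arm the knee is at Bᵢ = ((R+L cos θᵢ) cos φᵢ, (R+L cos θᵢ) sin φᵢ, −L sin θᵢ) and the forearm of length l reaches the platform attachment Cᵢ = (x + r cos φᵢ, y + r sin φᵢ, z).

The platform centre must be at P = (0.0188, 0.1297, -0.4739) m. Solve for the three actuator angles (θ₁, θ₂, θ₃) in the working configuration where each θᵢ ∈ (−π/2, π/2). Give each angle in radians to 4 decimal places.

θ₁ = 0.3488, θ₂ = -0.0004, θ₃ = 0.8721

φ1=0.0° → target in arm frame (0.0188, 0.1297)
  e−x'=0.1012;  (l²−L²−(e−x')²−y'²−z²)/2L = -0.0669
  γ=atan2(-0.4739,0.1012)=-1.3604;  ψ=arccos(-0.1380)=1.7092;  θ1=γ+ψ≈0.3488
arm 2 (φ=120.0°): x'=0.1029, y'=-0.0811
  A cos θ + B sin θ = C:  0.0171·cos θ + -0.4739·sin θ = 0.0173
  γ=atan2(-0.4739,0.0171)=-1.5348;  ψ=arccos(0.0364)=1.5344;  θ2=γ+ψ≈-0.0004
rotate P by −φ3: (-0.1217, -0.0486, -0.4739)
  A=0.2417, B=-0.4739, C=(l²−L²−A²−y'²−z²)/(2L)=-0.2074
  θ3 = atan2(B,A) + arccos(C/0.5320) = 0.8721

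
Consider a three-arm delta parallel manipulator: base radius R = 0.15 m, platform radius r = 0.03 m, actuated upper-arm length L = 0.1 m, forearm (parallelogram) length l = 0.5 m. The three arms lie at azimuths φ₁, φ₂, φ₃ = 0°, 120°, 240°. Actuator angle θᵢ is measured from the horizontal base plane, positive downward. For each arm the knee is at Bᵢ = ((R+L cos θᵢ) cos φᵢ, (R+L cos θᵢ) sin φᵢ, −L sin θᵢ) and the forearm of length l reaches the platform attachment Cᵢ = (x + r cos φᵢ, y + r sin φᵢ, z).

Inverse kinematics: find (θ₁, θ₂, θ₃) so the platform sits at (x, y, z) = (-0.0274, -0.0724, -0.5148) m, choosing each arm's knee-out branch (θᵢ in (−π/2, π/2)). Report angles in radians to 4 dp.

θ₁ = 0.7857, θ₂ = 0.8729, θ₃ = 0.3496

arm 1 (φ=0.0°): x'=-0.0274, y'=-0.0724
  A cos θ + B sin θ = C:  0.1474·cos θ + -0.5148·sin θ = -0.2599
  θ1 = atan2(B,A) + arccos(C/0.5355) = 0.7857
arm 2 (φ=120.0°): x'=-0.0490, y'=0.0599
  A cos θ + B sin θ = C:  0.1690·cos θ + -0.5148·sin θ = -0.2859
  γ=atan2(-0.5148,0.1690)=-1.2536;  ψ=arccos(-0.5276)=2.1265;  θ2=γ+ψ≈0.8729
rotate P by −φ3: (0.0764, 0.0125, -0.5148)
  A=0.0436, B=-0.5148, C=(l²−L²−A²−y'²−z²)/(2L)=-0.1354
  θ3 = atan2(B,A) + arccos(C/0.5166) = 0.3496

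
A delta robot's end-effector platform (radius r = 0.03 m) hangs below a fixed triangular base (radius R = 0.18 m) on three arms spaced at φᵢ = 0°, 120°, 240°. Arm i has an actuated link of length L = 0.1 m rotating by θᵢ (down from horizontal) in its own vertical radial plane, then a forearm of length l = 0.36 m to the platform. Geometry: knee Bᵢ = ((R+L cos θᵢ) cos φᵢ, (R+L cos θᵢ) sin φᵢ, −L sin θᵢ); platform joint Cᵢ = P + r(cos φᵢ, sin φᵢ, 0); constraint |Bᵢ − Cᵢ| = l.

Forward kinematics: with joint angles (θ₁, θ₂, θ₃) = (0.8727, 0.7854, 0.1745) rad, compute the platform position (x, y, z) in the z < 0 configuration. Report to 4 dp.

arm 1 at φ=0.0°: ρ1 = 0.2143;  centre 1 = (0.2143, 0.0000, -0.0766)
φ2=120.0°: virtual centre (-0.1104, 0.1911, -0.0707), radius l
centre 3 = (0.2485·cos240.0°, 0.2485·sin240.0°, -0.0174) = (-0.1242, -0.2152, -0.0174)
|centre ₂|²−|centre ₁|² = 0.0019;  |centre ₃|²−|centre ₁|² = 0.0103
plane₁₂: -0.6493x+0.3823y+0.0118z = 0.0019
Cramer: x(z) = -0.0088+0.0936z;  y(z) = -0.0099+0.1281z
quadratic in z: (1.0252)z²+(0.1089)z+(-0.0739)=0, √Δ=0.5610 → z ∈ {-0.3267, 0.2205}; z = -0.3267 (taking z<0)
x = -0.0394, y = -0.0518

(-0.0394, -0.0518, -0.3267)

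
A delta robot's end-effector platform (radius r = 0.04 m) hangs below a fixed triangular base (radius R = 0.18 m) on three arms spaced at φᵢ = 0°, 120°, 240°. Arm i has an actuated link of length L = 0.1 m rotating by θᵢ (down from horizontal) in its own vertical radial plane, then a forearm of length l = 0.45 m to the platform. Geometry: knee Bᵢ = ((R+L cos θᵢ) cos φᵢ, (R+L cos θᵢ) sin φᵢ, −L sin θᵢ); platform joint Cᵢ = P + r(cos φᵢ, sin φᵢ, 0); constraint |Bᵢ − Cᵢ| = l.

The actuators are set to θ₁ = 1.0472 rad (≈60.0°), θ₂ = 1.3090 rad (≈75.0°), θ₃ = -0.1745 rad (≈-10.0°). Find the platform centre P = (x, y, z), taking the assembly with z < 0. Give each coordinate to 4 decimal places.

arm 1 at φ=0.0°: ρ1 = 0.1900;  S1 = (0.1900, 0.0000, -0.0866)
arm 2 at φ=120.0°: ρ2 = 0.1659;  S2 = (-0.0829, 0.1437, -0.0966)
φ3=240.0°: virtual centre (-0.1192, -0.2065, 0.0174), radius l
eliminate P² terms by subtracting sphere 1 from 2 and 3
[-0.5459 0.2873 -0.0200]·P = -0.0068;  [-0.6185 -0.4131 0.2079]·P = 0.0136
det = 0.4032;  x = -0.0028+0.1277z,  y = -0.0287+0.3122z
into |P−S₁|² = l²: 1.1138z² + 0.1060z + -0.1570 = 0;  Δ = 0.7108;  z = -0.4261 or 0.3309 → z<0 root = -0.4261
x = -0.0572, y = -0.1617

(-0.0572, -0.1617, -0.4261)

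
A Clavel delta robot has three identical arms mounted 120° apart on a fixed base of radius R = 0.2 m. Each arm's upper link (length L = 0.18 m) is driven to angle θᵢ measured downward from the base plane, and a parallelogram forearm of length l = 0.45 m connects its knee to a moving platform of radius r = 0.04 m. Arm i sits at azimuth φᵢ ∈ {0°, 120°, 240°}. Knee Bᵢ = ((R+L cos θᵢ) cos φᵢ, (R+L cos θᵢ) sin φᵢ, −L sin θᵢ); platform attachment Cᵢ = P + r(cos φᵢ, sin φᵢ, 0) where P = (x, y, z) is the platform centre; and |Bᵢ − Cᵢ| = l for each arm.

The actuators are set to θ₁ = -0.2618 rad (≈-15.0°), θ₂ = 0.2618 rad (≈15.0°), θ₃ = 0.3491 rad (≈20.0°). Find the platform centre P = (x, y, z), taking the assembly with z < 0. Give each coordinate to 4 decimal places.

(0.0639, 0.0098, -0.3133)

arm 1 at φ=0.0°: (R−r)+L cos θ1 = 0.3339;  O1 = (0.3339, 0.0000, 0.0466)
O2 = (0.3339·cos120.0°, 0.3339·sin120.0°, -0.0466) = (-0.1669, 0.2891, -0.0466)
arm 3 at φ=240.0°: (R−r)+L cos θ3 = 0.3291;  O3 = (-0.1646, -0.2850, -0.0616)
subtract pairs → two planes through P
plane₁₂: -1.0016x+0.5783y+-0.1864z = 0.0000
det = 1.1475;  x = 0.0008+-0.2016z,  y = 0.0013+-0.0269z
quadratic in z: (1.0414)z²+(0.0411)z+(-0.0894)=0, √Δ=0.6115 → z ∈ {-0.3133, 0.2739}; z = -0.3133 (taking z<0)
x = 0.0639, y = 0.0098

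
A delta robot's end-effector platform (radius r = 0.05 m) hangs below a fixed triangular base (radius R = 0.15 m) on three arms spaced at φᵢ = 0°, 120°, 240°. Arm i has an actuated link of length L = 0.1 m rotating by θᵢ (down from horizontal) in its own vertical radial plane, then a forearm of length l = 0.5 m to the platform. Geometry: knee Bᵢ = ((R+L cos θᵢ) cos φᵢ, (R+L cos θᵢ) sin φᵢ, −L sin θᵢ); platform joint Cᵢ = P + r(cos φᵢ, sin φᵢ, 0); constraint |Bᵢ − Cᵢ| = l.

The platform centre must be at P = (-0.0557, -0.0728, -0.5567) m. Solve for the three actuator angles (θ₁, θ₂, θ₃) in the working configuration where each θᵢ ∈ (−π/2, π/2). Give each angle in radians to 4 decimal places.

arm 1 (φ=0.0°): x'=-0.0557, y'=-0.0728
  A cos θ + B sin θ = C:  0.1557·cos θ + -0.5567·sin θ = -0.4973
  θ1 = atan2(B,A) + arccos(C/0.5781) = 1.3085
φ2=120.0° → target in arm frame (-0.0352, 0.0846)
  A cos θ + B sin θ = C:  0.1352·cos θ + -0.5567·sin θ = -0.4768
  √(A²+B²)=0.5729;  θ2 = -1.3326+2.5540 ≈ 1.2214
arm 3 (φ=240.0°): x'=0.0909, y'=-0.0118
  e−x'=0.0091;  (l²−L²−(e−x')²−y'²−z²)/2L = -0.3507
  √(A²+B²)=0.5568;  θ3 = -1.5544+2.2522 ≈ 0.6977

θ₁ = 1.3085, θ₂ = 1.2214, θ₃ = 0.6977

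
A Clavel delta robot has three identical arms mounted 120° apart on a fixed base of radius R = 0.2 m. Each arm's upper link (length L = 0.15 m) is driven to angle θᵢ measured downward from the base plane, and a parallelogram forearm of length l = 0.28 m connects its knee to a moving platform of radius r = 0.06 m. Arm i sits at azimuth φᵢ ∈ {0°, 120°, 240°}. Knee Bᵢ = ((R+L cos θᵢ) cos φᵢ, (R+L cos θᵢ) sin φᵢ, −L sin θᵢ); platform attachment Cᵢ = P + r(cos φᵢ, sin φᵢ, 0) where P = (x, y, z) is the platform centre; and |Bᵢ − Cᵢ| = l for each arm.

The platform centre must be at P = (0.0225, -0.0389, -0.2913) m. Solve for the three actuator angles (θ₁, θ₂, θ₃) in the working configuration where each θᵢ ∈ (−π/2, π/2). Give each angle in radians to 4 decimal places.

θ₁ = 0.8725, θ₂ = 1.2219, θ₃ = 0.8729

rotate P by −φ1: (0.0225, -0.0389, -0.2913)
  A=0.1175, B=-0.2913, C=(l²−L²−A²−y'²−z²)/(2L)=-0.1476
  √(A²+B²)=0.3141;  θ1 = -1.1874+2.0599 ≈ 0.8725
arm 2 (φ=120.0°): x'=-0.0449, y'=0.0000
  e−x'=0.1849;  (l²−L²−(e−x')²−y'²−z²)/2L = -0.2105
  θ2 = atan2(B,A) + arccos(C/0.3450) = 1.2219
φ3=240.0° → target in arm frame (0.0224, 0.0389)
  A=0.1176, B=-0.2913, C=(l²−L²−A²−y'²−z²)/(2L)=-0.1476
  θ3 = atan2(B,A) + arccos(C/0.3141) = 0.8729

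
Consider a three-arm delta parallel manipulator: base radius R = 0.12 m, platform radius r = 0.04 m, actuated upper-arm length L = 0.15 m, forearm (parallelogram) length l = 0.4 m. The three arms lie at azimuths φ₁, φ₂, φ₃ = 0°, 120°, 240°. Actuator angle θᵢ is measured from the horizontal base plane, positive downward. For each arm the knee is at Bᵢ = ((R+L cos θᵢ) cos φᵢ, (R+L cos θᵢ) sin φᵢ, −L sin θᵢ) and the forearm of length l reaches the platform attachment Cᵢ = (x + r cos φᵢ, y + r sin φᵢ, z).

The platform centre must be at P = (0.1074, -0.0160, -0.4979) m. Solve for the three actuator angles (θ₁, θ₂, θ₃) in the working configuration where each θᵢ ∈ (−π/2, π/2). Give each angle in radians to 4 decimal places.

θ₁ = 0.7852, θ₂ = 1.3961, θ₃ = 1.3089

rotate P by −φ1: (0.1074, -0.0160, -0.4979)
  A=-0.0274, B=-0.4979, C=(l²−L²−A²−y'²−z²)/(2L)=-0.3714
  γ=atan2(-0.4979,-0.0274)=-1.6258;  ψ=arccos(-0.7447)=2.4110;  θ1=γ+ψ≈0.7852
φ2=120.0° → target in arm frame (-0.0676, -0.0850)
  A=0.1476, B=-0.4979, C=(l²−L²−A²−y'²−z²)/(2L)=-0.4647
  θ2 = atan2(B,A) + arccos(C/0.5193) = 1.3961
φ3=240.0° → target in arm frame (-0.0398, 0.1010)
  A cos θ + B sin θ = C:  0.1198·cos θ + -0.4979·sin θ = -0.4499
  γ=atan2(-0.4979,0.1198)=-1.3346;  ψ=arccos(-0.8785)=2.6435;  θ3=γ+ψ≈1.3089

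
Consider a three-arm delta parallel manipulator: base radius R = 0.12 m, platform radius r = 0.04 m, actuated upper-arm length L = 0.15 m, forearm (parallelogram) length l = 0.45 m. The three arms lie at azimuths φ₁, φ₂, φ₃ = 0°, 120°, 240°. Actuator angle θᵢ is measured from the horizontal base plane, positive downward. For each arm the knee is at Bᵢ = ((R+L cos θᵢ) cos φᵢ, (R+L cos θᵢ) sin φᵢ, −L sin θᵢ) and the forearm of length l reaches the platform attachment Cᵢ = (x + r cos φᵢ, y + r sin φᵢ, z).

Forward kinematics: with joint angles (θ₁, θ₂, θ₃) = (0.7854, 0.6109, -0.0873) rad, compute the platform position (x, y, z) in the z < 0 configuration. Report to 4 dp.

φ1=0.0°: virtual centre (0.1861, 0.0000, -0.1061), radius l
S2 = (0.2029·cos120.0°, 0.2029·sin120.0°, -0.0860) = (-0.1014, 0.1757, -0.0860)
S3 = (0.2294·cos240.0°, 0.2294·sin240.0°, 0.0131) = (-0.1147, -0.1987, 0.0131)
|S₂|²−|S₁|² = 0.0027;  |S₃|²−|S₁|² = 0.0069
linear system: -0.5750x+0.3514y = 0.0027−0.0401z; -0.6016x+-0.3974y = 0.0069−0.2383z
Cramer: x(z) = -0.0080+0.2265z;  y(z) = -0.0054+0.2567z
into |P−S₁|² = l²: 1.1172z² + 0.1215z + -0.1536 = 0;  Δ = 0.7010;  z = -0.4291 or 0.3204 → z<0 root = -0.4291
x = -0.1052, y = -0.1155

(-0.1052, -0.1155, -0.4291)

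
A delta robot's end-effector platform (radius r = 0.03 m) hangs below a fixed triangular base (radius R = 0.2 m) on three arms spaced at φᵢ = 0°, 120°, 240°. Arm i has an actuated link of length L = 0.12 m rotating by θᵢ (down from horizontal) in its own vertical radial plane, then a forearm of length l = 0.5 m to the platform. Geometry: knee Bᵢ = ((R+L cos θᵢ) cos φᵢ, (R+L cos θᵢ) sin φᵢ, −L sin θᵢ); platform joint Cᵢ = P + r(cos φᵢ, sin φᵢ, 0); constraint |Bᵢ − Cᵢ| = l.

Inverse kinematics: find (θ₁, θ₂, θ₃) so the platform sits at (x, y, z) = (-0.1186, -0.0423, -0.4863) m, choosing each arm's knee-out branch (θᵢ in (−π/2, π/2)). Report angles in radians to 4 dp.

θ₁ = 1.2216, θ₂ = 0.6105, θ₃ = 0.2617

rotate P by −φ1: (-0.1186, -0.0423, -0.4863)
  A cos θ + B sin θ = C:  0.2886·cos θ + -0.4863·sin θ = -0.3582
  γ=atan2(-0.4863,0.2886)=-1.0352;  ψ=arccos(-0.6334)=2.2568;  θ1=γ+ψ≈1.2216
arm 2 (φ=120.0°): x'=0.0227, y'=0.1239
  e−x'=0.1473;  (l²−L²−(e−x')²−y'²−z²)/2L = -0.1581
  γ=atan2(-0.4863,0.1473)=-1.2766;  ψ=arccos(-0.3111)=1.8871;  θ2=γ+ψ≈0.6105
rotate P by −φ3: (0.0959, -0.0816, -0.4863)
  A cos θ + B sin θ = C:  0.0741·cos θ + -0.4863·sin θ = -0.0543
  √(A²+B²)=0.4919;  θ3 = -1.4197+1.6814 ≈ 0.2617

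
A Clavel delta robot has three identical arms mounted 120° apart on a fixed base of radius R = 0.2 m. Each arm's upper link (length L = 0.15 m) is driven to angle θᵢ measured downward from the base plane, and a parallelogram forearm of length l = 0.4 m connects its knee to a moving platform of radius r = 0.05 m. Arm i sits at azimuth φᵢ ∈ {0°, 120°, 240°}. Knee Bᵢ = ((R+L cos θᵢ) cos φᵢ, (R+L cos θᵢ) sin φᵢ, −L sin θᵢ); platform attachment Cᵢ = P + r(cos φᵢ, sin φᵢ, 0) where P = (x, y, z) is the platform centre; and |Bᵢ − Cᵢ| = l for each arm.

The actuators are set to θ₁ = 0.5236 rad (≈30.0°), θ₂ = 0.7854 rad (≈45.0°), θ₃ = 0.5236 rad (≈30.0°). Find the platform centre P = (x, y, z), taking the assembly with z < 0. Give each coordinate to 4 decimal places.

(0.0193, -0.0334, -0.3766)

arm 1 at φ=0.0°: (R−r)+L cos θ1 = 0.2799;  S1 = (0.2799, 0.0000, -0.0750)
φ2=120.0°: virtual centre (-0.1280, 0.2218, -0.1061), radius l
φ3=240.0°: virtual centre (-0.1400, -0.2424, -0.0750), radius l
subtract pairs → two planes through P
plane₁₂: -0.8159x+0.4435y+-0.0621z = -0.0072
Cramer: x(z) = 0.0045-0.0392z;  y(z) = -0.0078+0.0679z
quadratic in z: (1.0062)z²+(0.1705)z+(-0.0785)=0, √Δ=0.5873 → z ∈ {-0.3766, 0.2071}; z = -0.3766 (taking z<0)
x = 0.0193, y = -0.0334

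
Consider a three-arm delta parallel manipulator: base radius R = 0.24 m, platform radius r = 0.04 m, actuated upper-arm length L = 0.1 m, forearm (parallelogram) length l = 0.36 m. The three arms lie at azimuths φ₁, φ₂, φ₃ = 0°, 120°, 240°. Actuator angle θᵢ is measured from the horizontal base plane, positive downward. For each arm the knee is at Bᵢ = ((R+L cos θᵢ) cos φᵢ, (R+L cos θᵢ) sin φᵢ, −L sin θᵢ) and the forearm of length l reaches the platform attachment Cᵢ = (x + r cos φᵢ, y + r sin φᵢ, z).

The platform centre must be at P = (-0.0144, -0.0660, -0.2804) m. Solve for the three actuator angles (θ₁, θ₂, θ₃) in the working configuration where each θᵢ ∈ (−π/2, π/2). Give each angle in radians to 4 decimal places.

rotate P by −φ1: (-0.0144, -0.0660, -0.2804)
  A cos θ + B sin θ = C:  0.2144·cos θ + -0.2804·sin θ = -0.0467
  γ=atan2(-0.2804,0.2144)=-0.9180;  ψ=arccos(-0.1324)=1.7036;  θ1=γ+ψ≈0.7856
φ2=120.0° → target in arm frame (-0.0500, 0.0455)
  e−x'=0.2500;  (l²−L²−(e−x')²−y'²−z²)/2L = -0.1179
  √(A²+B²)=0.3756;  θ2 = -0.8427+1.8899 ≈ 1.0472
arm 3 (φ=240.0°): x'=0.0644, y'=0.0205
  A=0.1356, B=-0.2804, C=(l²−L²−A²−y'²−z²)/(2L)=0.1108
  √(A²+B²)=0.3115;  θ3 = -1.1202+1.2072 ≈ 0.0870

θ₁ = 0.7856, θ₂ = 1.0472, θ₃ = 0.0870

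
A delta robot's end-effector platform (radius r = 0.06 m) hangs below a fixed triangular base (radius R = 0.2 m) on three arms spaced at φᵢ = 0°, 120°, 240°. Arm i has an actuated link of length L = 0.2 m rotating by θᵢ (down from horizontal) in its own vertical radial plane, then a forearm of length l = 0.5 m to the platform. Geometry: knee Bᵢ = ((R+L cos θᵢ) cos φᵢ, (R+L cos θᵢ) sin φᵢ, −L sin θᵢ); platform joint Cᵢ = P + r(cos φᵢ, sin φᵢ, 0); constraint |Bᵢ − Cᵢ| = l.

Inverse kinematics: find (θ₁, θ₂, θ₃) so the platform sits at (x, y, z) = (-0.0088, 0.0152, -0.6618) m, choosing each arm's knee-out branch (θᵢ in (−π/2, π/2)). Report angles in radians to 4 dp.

φ1=0.0° → target in arm frame (-0.0088, 0.0152)
  A=0.1488, B=-0.6618, C=(l²−L²−A²−y'²−z²)/(2L)=-0.6259
  γ=atan2(-0.6618,0.1488)=-1.3496;  ψ=arccos(-0.9227)=2.7458;  θ1=γ+ψ≈1.3962
φ2=120.0° → target in arm frame (0.0176, 0.0000)
  A=0.1224, B=-0.6618, C=(l²−L²−A²−y'²−z²)/(2L)=-0.6074
  θ2 = atan2(B,A) + arccos(C/0.6730) = 1.3085
arm 3 (φ=240.0°): x'=-0.0088, y'=-0.0152
  A=0.1488, B=-0.6618, C=(l²−L²−A²−y'²−z²)/(2L)=-0.6259
  √(A²+B²)=0.6783;  θ3 = -1.3497+2.7457 ≈ 1.3960

θ₁ = 1.3962, θ₂ = 1.3085, θ₃ = 1.3960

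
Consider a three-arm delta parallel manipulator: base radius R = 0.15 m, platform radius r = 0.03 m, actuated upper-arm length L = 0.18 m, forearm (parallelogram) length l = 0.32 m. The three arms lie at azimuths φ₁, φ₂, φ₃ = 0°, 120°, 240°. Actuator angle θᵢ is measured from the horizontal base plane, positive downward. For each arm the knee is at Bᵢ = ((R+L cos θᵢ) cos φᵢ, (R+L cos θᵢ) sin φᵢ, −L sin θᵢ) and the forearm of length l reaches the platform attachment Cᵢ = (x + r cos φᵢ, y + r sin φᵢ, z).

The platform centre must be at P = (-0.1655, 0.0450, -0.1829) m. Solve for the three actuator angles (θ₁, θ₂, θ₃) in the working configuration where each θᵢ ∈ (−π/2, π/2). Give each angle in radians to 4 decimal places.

θ₁ = 1.3962, θ₂ = -0.3492, θ₃ = 0.3494

arm 1 (φ=0.0°): x'=-0.1655, y'=0.0450
  A cos θ + B sin θ = C:  0.2855·cos θ + -0.1829·sin θ = -0.1305
  θ1 = atan2(B,A) + arccos(C/0.3391) = 1.3962
φ2=120.0° → target in arm frame (0.1217, 0.1208)
  e−x'=-0.0017;  (l²−L²−(e−x')²−y'²−z²)/2L = 0.0610
  γ=atan2(-0.1829,-0.0017)=-1.5802;  ψ=arccos(0.3333)=1.2310;  θ2=γ+ψ≈-0.3492
arm 3 (φ=240.0°): x'=0.0438, y'=-0.1658
  e−x'=0.0762;  (l²−L²−(e−x')²−y'²−z²)/2L = 0.0090
  √(A²+B²)=0.1981;  θ3 = -1.1759+1.5254 ≈ 0.3494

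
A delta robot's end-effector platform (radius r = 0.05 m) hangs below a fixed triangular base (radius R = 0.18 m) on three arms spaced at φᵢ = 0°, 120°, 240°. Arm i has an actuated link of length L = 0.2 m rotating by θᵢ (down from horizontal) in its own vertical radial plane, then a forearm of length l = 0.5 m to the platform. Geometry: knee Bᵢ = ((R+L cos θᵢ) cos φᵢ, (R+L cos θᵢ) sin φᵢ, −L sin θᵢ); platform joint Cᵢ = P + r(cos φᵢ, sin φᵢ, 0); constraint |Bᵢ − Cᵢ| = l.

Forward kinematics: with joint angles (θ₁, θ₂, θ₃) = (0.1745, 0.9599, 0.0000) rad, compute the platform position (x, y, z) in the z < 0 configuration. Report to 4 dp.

(0.0670, -0.1686, -0.4271)

arm 1 at φ=0.0°: (R−r)+L cos θ1 = 0.3270;  S1 = (0.3270, 0.0000, -0.0347)
arm 2 at φ=120.0°: (R−r)+L cos θ2 = 0.2447;  S2 = (-0.1224, 0.2119, -0.1638)
φ3=240.0°: virtual centre (-0.1650, -0.2858, 0.0000), radius l
eliminate P² terms by subtracting sphere 1 from 2 and 3
[-0.8986 0.4239 -0.2582]·P = -0.0214;  [-0.9839 -0.5716 0.0694]·P = 0.0008
det = 0.9307;  x = 0.0128+-0.1269z,  y = -0.0234+0.3400z
quadratic in z: (1.1317)z²+(0.1333)z+(-0.1495)=0, √Δ=0.8335 → z ∈ {-0.4271, 0.3093}; z = -0.4271 (taking z<0)
x = 0.0670, y = -0.1686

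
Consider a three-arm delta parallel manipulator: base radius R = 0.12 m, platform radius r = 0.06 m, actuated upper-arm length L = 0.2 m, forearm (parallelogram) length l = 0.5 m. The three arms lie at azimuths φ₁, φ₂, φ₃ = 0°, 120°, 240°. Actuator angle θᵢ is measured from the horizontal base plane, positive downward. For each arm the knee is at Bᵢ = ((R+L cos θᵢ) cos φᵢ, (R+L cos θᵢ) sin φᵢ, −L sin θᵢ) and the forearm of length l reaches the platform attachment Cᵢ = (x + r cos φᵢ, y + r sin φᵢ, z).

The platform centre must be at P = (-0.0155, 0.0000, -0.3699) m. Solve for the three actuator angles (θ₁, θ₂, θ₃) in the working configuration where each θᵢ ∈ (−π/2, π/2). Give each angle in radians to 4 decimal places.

φ1=0.0° → target in arm frame (-0.0155, 0.0000)
  A cos θ + B sin θ = C:  0.0755·cos θ + -0.3699·sin θ = 0.1687
  γ=atan2(-0.3699,0.0755)=-1.3695;  ψ=arccos(0.4468)=1.1076;  θ1=γ+ψ≈-0.2619
φ2=120.0° → target in arm frame (0.0077, 0.0134)
  A=0.0523, B=-0.3699, C=(l²−L²−A²−y'²−z²)/(2L)=0.1757
  θ2 = atan2(B,A) + arccos(C/0.3736) = -0.3492
φ3=240.0° → target in arm frame (0.0078, -0.0134)
  A cos θ + B sin θ = C:  0.0522·cos θ + -0.3699·sin θ = 0.1757
  θ3 = atan2(B,A) + arccos(C/0.3736) = -0.3492

θ₁ = -0.2619, θ₂ = -0.3492, θ₃ = -0.3492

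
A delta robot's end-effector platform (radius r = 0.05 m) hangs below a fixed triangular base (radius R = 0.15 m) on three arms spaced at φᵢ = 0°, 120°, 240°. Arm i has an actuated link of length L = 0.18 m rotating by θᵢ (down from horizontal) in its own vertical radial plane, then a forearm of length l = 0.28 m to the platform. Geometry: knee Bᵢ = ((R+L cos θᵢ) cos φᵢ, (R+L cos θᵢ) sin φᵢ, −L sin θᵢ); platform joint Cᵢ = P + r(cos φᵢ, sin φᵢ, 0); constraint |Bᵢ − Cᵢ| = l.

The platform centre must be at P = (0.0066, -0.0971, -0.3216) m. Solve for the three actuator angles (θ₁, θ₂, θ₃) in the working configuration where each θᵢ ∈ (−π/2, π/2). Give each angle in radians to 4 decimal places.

φ1=0.0° → target in arm frame (0.0066, -0.0971)
  A=0.0934, B=-0.3216, C=(l²−L²−A²−y'²−z²)/(2L)=-0.2099
  √(A²+B²)=0.3349;  θ1 = -1.2881+2.2484 ≈ 0.9602
φ2=120.0° → target in arm frame (-0.0874, 0.0428)
  A cos θ + B sin θ = C:  0.1874·cos θ + -0.3216·sin θ = -0.2622
  γ=atan2(-0.3216,0.1874)=-1.0432;  ψ=arccos(-0.7043)=2.3523;  θ2=γ+ψ≈1.3091
φ3=240.0° → target in arm frame (0.0808, 0.0543)
  A=0.0192, B=-0.3216, C=(l²−L²−A²−y'²−z²)/(2L)=-0.1687
  θ3 = atan2(B,A) + arccos(C/0.3222) = 0.6109

θ₁ = 0.9602, θ₂ = 1.3091, θ₃ = 0.6109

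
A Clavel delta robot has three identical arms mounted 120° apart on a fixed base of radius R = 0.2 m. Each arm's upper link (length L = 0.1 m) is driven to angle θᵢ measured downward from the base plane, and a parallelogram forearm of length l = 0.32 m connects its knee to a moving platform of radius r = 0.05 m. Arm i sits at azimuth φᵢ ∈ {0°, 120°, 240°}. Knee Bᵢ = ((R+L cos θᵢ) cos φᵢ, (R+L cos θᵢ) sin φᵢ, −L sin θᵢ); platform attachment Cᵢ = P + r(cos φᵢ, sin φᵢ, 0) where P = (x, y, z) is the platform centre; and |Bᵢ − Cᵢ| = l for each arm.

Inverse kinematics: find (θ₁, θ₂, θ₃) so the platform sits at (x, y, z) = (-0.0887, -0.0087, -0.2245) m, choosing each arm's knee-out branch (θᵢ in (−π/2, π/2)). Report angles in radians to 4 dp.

φ1=0.0° → target in arm frame (-0.0887, -0.0087)
  A cos θ + B sin θ = C:  0.2387·cos θ + -0.2245·sin θ = -0.0753
  √(A²+B²)=0.3277;  θ1 = -0.7548+1.8026 ≈ 1.0478
φ2=120.0° → target in arm frame (0.0368, 0.0812)
  e−x'=0.1132;  (l²−L²−(e−x')²−y'²−z²)/2L = 0.1130
  θ2 = atan2(B,A) + arccos(C/0.2514) = 0.0008
rotate P by −φ3: (0.0519, -0.0725, -0.2245)
  e−x'=0.0981;  (l²−L²−(e−x')²−y'²−z²)/2L = 0.1356
  √(A²+B²)=0.2450;  θ3 = -1.1588+0.9842 ≈ -0.1745

θ₁ = 1.0478, θ₂ = 0.0008, θ₃ = -0.1745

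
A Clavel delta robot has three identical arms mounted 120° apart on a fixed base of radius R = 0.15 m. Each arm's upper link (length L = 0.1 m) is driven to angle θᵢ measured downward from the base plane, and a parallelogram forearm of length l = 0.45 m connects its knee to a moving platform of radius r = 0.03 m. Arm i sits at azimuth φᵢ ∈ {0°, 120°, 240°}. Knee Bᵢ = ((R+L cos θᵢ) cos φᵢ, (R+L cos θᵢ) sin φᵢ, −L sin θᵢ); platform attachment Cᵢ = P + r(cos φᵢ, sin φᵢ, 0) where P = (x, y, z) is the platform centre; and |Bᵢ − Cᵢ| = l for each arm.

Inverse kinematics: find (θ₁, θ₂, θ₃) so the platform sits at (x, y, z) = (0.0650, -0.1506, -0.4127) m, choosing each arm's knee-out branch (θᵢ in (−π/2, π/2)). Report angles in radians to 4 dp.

θ₁ = 0.1749, θ₂ = 1.2220, θ₃ = 0.0005

arm 1 (φ=0.0°): x'=0.0650, y'=-0.1506
  A=0.0550, B=-0.4127, C=(l²−L²−A²−y'²−z²)/(2L)=-0.0176
  √(A²+B²)=0.4163;  θ1 = -1.4383+1.6132 ≈ 0.1749
arm 2 (φ=120.0°): x'=-0.1629, y'=0.0190
  A=0.2829, B=-0.4127, C=(l²−L²−A²−y'²−z²)/(2L)=-0.2911
  γ=atan2(-0.4127,0.2829)=-0.9698;  ψ=arccos(-0.5819)=2.1918;  θ2=γ+ψ≈1.2220
arm 3 (φ=240.0°): x'=0.0979, y'=0.1316
  A cos θ + B sin θ = C:  0.0221·cos θ + -0.4127·sin θ = 0.0219
  θ3 = atan2(B,A) + arccos(C/0.4133) = 0.0005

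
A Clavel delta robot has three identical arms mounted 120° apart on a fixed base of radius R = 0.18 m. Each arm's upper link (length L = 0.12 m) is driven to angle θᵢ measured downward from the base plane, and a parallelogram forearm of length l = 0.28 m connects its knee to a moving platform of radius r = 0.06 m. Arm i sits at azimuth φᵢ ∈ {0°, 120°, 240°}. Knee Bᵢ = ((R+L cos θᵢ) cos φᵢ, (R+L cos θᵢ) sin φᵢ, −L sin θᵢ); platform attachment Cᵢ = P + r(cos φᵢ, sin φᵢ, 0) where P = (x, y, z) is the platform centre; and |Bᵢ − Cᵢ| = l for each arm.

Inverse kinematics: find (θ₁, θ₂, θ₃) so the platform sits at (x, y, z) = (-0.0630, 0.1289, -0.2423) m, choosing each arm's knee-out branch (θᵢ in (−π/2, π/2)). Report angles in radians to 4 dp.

θ₁ = 1.3092, θ₂ = -0.1750, θ₃ = 1.3962

arm 1 (φ=0.0°): x'=-0.0630, y'=0.1289
  A cos θ + B sin θ = C:  0.1830·cos θ + -0.2423·sin θ = -0.1867
  θ1 = atan2(B,A) + arccos(C/0.3036) = 1.3092
φ2=120.0° → target in arm frame (0.1431, -0.0099)
  A=-0.0231, B=-0.2423, C=(l²−L²−A²−y'²−z²)/(2L)=0.0194
  √(A²+B²)=0.2434;  θ2 = -1.6660+1.4910 ≈ -0.1750
arm 3 (φ=240.0°): x'=-0.0801, y'=-0.1190
  A=0.2001, B=-0.2423, C=(l²−L²−A²−y'²−z²)/(2L)=-0.2039
  √(A²+B²)=0.3143;  θ3 = -0.8804+2.2766 ≈ 1.3962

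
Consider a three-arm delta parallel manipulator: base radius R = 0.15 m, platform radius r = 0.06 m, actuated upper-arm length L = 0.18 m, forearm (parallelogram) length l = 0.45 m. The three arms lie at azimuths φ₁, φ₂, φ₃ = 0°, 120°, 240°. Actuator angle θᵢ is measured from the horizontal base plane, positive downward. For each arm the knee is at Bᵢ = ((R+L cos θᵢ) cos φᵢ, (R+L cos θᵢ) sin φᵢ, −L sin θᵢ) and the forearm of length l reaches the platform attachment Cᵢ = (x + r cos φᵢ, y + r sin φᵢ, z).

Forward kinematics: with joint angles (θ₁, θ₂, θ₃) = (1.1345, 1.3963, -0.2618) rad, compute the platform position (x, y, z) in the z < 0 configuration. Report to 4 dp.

O1 = (0.1661·cos0.0°, 0.1661·sin0.0°, -0.1631) = (0.1661, 0.0000, -0.1631)
O2 = (0.1213·cos120.0°, 0.1213·sin120.0°, -0.1773) = (-0.0606, 0.1050, -0.1773)
O3 = (0.2639·cos240.0°, 0.2639·sin240.0°, 0.0466) = (-0.1319, -0.2285, 0.0466)
|O₂|²−|O₁|² = -0.0081;  |O₃|²−|O₁|² = 0.0176
plane₁₂: -0.4534x+0.2100y+-0.0283z = -0.0081
Cramer: x(z) = 0.0000+0.2262z;  y(z) = -0.0385+0.6228z
sphere 1 gives Az²+Bz+C=0 with A=1.4391, B=0.2032, C=-0.1468;  B²−4AC=0.8864;  roots -0.3977, 0.2565;  negative root z = -0.3977
x = -0.0900, y = -0.2862

(-0.0900, -0.2862, -0.3977)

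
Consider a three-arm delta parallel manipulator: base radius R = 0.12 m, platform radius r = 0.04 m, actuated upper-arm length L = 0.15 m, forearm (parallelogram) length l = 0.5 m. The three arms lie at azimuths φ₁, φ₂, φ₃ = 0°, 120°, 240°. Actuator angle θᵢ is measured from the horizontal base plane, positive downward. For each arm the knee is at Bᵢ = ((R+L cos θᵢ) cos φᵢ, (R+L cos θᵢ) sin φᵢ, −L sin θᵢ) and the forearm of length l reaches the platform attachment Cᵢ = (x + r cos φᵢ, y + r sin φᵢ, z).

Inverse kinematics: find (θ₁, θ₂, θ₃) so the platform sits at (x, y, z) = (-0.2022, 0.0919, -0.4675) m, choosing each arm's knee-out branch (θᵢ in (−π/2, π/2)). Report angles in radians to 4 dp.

rotate P by −φ1: (-0.2022, 0.0919, -0.4675)
  A=0.2822, B=-0.4675, C=(l²−L²−A²−y'²−z²)/(2L)=-0.2638
  θ1 = atan2(B,A) + arccos(C/0.5461) = 1.0473
arm 2 (φ=120.0°): x'=0.1807, y'=0.1292
  e−x'=-0.1007;  (l²−L²−(e−x')²−y'²−z²)/2L = -0.0596
  √(A²+B²)=0.4782;  θ2 = -1.7829+1.6957 ≈ -0.0872
rotate P by −φ3: (0.0215, -0.2211, -0.4675)
  A=0.0585, B=-0.4675, C=(l²−L²−A²−y'²−z²)/(2L)=-0.1445
  √(A²+B²)=0.4711;  θ3 = -1.4463+1.8825 ≈ 0.4361

θ₁ = 1.0473, θ₂ = -0.0872, θ₃ = 0.4361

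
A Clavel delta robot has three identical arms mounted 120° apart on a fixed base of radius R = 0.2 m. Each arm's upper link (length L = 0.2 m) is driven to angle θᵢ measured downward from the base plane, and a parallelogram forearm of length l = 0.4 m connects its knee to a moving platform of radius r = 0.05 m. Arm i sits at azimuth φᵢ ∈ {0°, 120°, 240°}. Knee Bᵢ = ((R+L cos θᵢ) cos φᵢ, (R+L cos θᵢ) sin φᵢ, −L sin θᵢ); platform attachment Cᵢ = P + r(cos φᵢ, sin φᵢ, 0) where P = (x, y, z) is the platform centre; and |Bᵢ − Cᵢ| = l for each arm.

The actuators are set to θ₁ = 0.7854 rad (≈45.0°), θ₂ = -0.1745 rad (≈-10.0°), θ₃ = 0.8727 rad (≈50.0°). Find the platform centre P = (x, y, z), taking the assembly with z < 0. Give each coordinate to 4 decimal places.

(-0.0546, 0.1203, -0.3020)

arm 1 at φ=0.0°: (R−r)+L cos θ1 = 0.2914;  O1 = (0.2914, 0.0000, -0.1414)
arm 2 at φ=120.0°: (R−r)+L cos θ2 = 0.3470;  O2 = (-0.1735, 0.3005, 0.0347)
O3 = (0.2786·cos240.0°, 0.2786·sin240.0°, -0.1532) = (-0.1393, -0.2412, -0.1532)
eliminate P² terms by subtracting sphere 1 from 2 and 3
[-0.9298 0.6010 0.3523]·P = 0.0167;  [-0.8614 -0.4825 -0.0236]·P = -0.0039
det = 0.9663;  x = -0.0059+0.1612z,  y = 0.0186+-0.3368z
into |P−O₁|² = l²: 1.1394z² + 0.1745z + -0.0512 = 0;  Δ = 0.2640;  z = -0.3020 or 0.1489 → z<0 root = -0.3020
x = -0.0546, y = 0.1203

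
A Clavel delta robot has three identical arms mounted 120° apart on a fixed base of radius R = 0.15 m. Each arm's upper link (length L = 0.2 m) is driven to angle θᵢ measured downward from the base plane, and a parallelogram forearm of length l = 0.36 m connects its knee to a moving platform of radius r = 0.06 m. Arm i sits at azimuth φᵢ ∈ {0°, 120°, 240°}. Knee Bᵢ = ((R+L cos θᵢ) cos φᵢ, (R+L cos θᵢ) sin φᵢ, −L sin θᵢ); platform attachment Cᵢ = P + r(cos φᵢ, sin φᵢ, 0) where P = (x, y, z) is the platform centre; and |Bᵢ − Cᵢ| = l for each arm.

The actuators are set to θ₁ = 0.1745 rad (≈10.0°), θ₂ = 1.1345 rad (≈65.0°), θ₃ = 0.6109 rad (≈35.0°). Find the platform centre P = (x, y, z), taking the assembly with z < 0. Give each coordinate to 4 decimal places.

S1 = (0.2870·cos0.0°, 0.2870·sin0.0°, -0.0347) = (0.2870, 0.0000, -0.0347)
S2 = (0.1745·cos120.0°, 0.1745·sin120.0°, -0.1813) = (-0.0873, 0.1511, -0.1813)
arm 3 at φ=240.0°: e+L cos θ3 = 0.2538;  S3 = (-0.1269, -0.2198, -0.1147)
|S₂|²−|S₁|² = -0.0202;  |S₃|²−|S₁|² = -0.0060
[-0.7484 0.3023 -0.2931]·P = -0.0202;  [-0.8278 -0.4396 -0.1600]·P = -0.0060
Cramer: x(z) = 0.0185-0.3059z;  y(z) = -0.0212+0.2121z
into |P−S₁|² = l²: 1.1386z² + 0.2247z + -0.0559 = 0;  Δ = 0.3049;  z = -0.3412 or 0.1438 → z<0 root = -0.3412
x = 0.1229, y = -0.0936

(0.1229, -0.0936, -0.3412)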